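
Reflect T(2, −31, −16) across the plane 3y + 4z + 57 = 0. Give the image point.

With n = (0, 3, 4), the signed offset is (n·T − (-57))/|n|² = -100/25 = -4.
T' = T − 2t·n = (2, −31, −16) − (-8)·(0, 3, 4) = (2, −7, 16).

(2, -7, 16)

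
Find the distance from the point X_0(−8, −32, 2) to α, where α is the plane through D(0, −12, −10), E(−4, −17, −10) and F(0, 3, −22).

DE = (−4, −5, 0) and DF = (0, 15, −12), so a normal is n = DE × DF = (60, −48, −60).
Then n·(−8, −32, 2) − 1176 = −240.
|n| = √(3600 + 2304 + 3600) = 12√66, so the distance is |-240|/(12√66) = 20/√66.

10√66/33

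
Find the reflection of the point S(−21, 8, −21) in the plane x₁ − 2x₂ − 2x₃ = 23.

With n = (1, −2, −2), the signed offset is (n·S − 23)/|n|² = -18/9 = -2.
S' = S − 2t·n = (−21, 8, −21) − (-4)·(1, −2, −2) = (−17, 0, −29).

(-17, 0, -29)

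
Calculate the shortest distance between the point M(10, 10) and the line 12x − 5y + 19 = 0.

The normal to the line is n = (12, −5) with |n| = 13.
|n·M − (-19)| = |70 − (-19)| = 89, so the distance is 89/13.

89/13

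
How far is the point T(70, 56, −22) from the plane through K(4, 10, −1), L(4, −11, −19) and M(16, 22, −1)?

KL = (0, −21, −18) and KM = (12, 12, 0), so a normal is n = KL × KM = (216, −216, 252).
Then n·(70, 56, −22) − (−1548) = −972.
|n| = √(46656 + 46656 + 63504) = 396, so the distance is |-972|/396 = 27/11.

27/11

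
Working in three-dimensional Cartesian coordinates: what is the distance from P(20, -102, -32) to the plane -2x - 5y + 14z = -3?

n = (-2, -5, 14); n·P − (-3) = 25; |n| = 15; distance = 25/15 = 5/3.

5/3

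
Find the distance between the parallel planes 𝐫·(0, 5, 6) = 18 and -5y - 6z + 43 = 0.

Divide the second equation by -1 to match normals: 5y + 6z = 43.
With common normal n = (0, 5, 6) (|n| = √61), the distance is |18 − 43|/|n| = 25/√61 = 25√61/61.

25√61/61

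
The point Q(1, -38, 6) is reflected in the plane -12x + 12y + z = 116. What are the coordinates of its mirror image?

(-47, 10, 10)

With n = (-12, 12, 1), the signed offset is (n·Q − 116)/|n|² = -578/289 = -2.
Q' = Q − 2t·n = (1, -38, 6) − (-4)·(-12, 12, 1) = (-47, 10, 10).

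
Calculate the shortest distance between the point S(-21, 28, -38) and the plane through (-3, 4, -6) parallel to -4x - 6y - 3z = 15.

Parallel planes share the normal n = (-4, -6, -3); since (-3, 4, -6) lies on the plane, its equation is -4x - 6y - 3z = 6.
n = (-4, -6, -3); n·P − 6 = 24; |n| = √61; distance = 24/√61 = 24√61/61.

24/√61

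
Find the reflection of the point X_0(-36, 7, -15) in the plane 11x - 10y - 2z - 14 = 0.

(8, -33, -23)

With n = (11, -10, -2), the signed offset is (n·X_0 − 14)/|n|² = -450/225 = -2.
X_0' = X_0 − 2t·n = (-36, 7, -15) − (-4)·(11, -10, -2) = (8, -33, -23).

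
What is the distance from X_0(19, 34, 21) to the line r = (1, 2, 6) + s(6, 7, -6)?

33

Direction vector d = (6, 7, -6).
AP = (18, 32, 15); AP·d = 242, |AP|² = 1573, |d|² = 121.
distance² = |AP|² − (AP·d)²/|d|² = 1573 − 58564/121 = 1089, so the distance is 33.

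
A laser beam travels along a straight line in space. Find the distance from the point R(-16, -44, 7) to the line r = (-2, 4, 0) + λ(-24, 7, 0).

√2549

Direction vector d = (-24, 7, 0).
AP = (-14, -48, 7), and AP × d = (-49, -168, -1250).
|AP × d|² = 1593125 and |d|² = 625, so the distance is √(1593125/625) = √2549.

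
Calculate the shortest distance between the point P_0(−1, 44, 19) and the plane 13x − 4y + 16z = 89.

26/21

d = |13·(-1) + (-4)·44 + 16·19 − 89| / √(169 + 16 + 256) = |26| / 21 = 26/21.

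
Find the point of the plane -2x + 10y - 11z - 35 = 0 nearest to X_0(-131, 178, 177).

n = (-2, 10, -11), |n|² = 225, and n·X_0 − 35 = 60.
t = 60/225 = 4/15, so the foot is X_0 − t·n = (-131, 178, 177) − (4/15)·(-2, 10, -11) = (-1957/15, 526/3, 2699/15).

(-1957/15, 526/3, 2699/15)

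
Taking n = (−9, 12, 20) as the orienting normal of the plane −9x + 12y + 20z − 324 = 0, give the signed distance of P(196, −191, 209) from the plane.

n·P − 324 = -200.
|n| = 25, so the signed distance is -200/25 = -8.

-8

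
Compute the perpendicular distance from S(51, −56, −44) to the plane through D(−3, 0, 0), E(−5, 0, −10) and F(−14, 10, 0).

4/5

DE = (−2, 0, −10) and DF = (−11, 10, 0), so a normal is n = DE × DF = (100, 110, −20).
Then n·(51, −56, −44) − (−300) = 120.
|n| = √(10000 + 12100 + 400) = 150, so the distance is |120|/150 = 4/5.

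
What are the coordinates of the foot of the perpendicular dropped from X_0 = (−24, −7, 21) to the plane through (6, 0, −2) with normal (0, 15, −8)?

(-24, 8, 13)

n = (0, 15, −8), |n|² = 289, and n·X_0 − 16 = -289.
t = -289/289 = -1, so the foot is X_0 − t·n = (−24, −7, 21) − (-1)·(0, 15, −8) = (−24, 8, 13).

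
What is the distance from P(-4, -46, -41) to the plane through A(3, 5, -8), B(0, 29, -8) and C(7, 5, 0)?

25/9

AB = (-3, 24, 0) and AC = (4, 0, 8), so a normal is n = AB × AC = (192, 24, -96).
n = (192, 24, -96); n·P − 1464 = 600; |n| = 216; distance = 600/216 = 25/9.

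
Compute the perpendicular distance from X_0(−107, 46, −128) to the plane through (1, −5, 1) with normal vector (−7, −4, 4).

4

The plane has equation n·(r − (1, −5, 1)) = 0, i.e. n·r = 17.
d = |(-7)·(-107) + (-4)·46 + 4·(-128) − 17| / √(49 + 16 + 16) = |36| / 9 = 4.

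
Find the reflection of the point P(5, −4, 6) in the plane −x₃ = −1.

(5, -4, -4)

n = (0, 0, −1), |n|² = 1, n·P − (-1) = -5, so t = -5/1 = -5.
Foot F = P − (-5)·n = (5, −4, 1); the reflection is 2F − P = (5, −4, −4).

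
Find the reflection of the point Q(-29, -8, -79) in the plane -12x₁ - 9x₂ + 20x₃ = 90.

(-77, -44, 1)

n = (-12, -9, 20), |n|² = 625, n·Q − 90 = -1250, so t = -1250/625 = -2.
Foot F = Q − (-2)·n = (-53, -26, -39); the reflection is 2F − Q = (-77, -44, 1).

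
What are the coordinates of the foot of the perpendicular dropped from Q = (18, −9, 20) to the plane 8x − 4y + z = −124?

The perpendicular from Q has direction n = (8, −4, 1): r = (18, −9, 20) + t(8, −4, 1).
Substitute into the plane: n·(Q + tn) = -124 gives 200 + 81t = -124, so t = -4.
Foot = (18, −9, 20) + (-4)·(8, −4, 1) = (−14, 7, 16).

(-14, 7, 16)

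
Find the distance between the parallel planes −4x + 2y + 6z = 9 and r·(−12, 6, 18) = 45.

Divide the second equation by 3 to match normals: −4x + 2y + 6z = 15.
Both planes have normal n = (−4, 2, 6), |n| = 2√14. Any point on the first plane is at distance |15 − 9|/|n| = 6/(2√14) = 3/√14 from the second.

3/√14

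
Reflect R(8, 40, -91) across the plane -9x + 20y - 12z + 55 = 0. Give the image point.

(62, -80, -19)

With n = (-9, 20, -12), the signed offset is (n·R − (-55))/|n|² = 1875/625 = 3.
R' = R − 2t·n = (8, 40, -91) − 6·(-9, 20, -12) = (62, -80, -19).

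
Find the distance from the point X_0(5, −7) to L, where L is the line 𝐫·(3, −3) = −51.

d = |3·5 + (-3)·(-7) − (-51)| / √(9 + 9) = |87|/(3√2) = 29√2/2.

29/√2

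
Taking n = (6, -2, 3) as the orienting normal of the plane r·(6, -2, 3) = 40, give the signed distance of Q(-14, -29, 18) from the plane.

-12/7

n·Q − 40 = -12.
|n| = 7, so the signed distance is -12/7.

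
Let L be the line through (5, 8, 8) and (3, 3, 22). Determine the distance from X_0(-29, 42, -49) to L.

A direction vector is d = (-2, -5, 14).
AP = (-34, 34, -57), and AP × d = (191, 590, 238).
|AP × d|² = 441225 and |d|² = 225, so the distance is √(441225/225) = √1961.

√1961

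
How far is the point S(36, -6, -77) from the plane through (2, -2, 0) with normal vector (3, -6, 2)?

The plane has equation n·(r − (2, -2, 0)) = 0, i.e. n·r = 18.
n = (3, -6, 2); n·P − 18 = -28; |n| = 7; distance = 28/7 = 4.

4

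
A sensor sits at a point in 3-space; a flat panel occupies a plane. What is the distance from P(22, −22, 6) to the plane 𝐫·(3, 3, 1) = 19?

13√19/19

d = |3·22 + 3·(-22) + 1·6 − 19| / √(9 + 9 + 1) = |-13| / √19 = 13√19/19.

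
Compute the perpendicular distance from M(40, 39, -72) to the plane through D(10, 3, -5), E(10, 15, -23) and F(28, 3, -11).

18/11

DE = (0, 12, -18) and DF = (18, 0, -6), so a normal is n = DE × DF = (-72, -324, -216).
Then n·(40, 39, -72) - (-612) = 648.
|n| = √(5184 + 104976 + 46656) = 396, so the distance is |648|/396 = 18/11.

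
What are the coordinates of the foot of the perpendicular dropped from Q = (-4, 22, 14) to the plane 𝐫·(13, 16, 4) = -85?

The perpendicular from Q has direction n = (13, 16, 4): r = (-4, 22, 14) + t(13, 16, 4).
Substitute into the plane: n·(Q + tn) = -85 gives 356 + 441t = -85, so t = -1.
Foot = (-4, 22, 14) + (-1)·(13, 16, 4) = (-17, 6, 10).

(-17, 6, 10)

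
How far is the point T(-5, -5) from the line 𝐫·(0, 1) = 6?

d = |0·(-5) + 1·(-5) − 6| / √(0 + 1) = |-11|/1 = 11.

11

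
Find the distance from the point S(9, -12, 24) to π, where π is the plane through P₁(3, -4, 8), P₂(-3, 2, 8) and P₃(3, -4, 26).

√2

P₁P₂ = (-6, 6, 0) and P₁P₃ = (0, 0, 18), so a normal is n = P₁P₂ × P₁P₃ = (108, 108, 0).
Then n·(9, -12, 24) - (-108) = -216.
|n| = √(11664 + 11664 + 0) = 108√2, so the distance is |-216|/(108√2) = √2.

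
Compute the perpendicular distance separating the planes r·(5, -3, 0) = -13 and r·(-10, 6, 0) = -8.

√34/2

Divide the second equation by -2 to match normals: 5x - 3y = 4.
With common normal n = (5, -3, 0) (|n| = √34), the distance is |(-13) − 4|/|n| = 17/√34 = √34/2.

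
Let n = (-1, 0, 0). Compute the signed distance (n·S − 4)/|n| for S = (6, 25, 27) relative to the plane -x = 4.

-10

n·S − 4 = -10.
|n| = 1, so the signed distance is -10/1 = -10.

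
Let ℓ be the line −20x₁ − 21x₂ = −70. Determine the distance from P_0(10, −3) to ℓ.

d = |(-20)·10 + (-21)·(-3) − (-70)| / √(400 + 441) = |-67|/29 = 67/29.

67/29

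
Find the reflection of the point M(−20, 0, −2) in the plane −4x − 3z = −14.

n = (−4, 0, −3), |n|² = 25, n·M − (-14) = 100, so t = 100/25 = 4.
Foot F = M − 4·n = (−4, 0, 10); the reflection is 2F − M = (12, 0, 22).

(12, 0, 22)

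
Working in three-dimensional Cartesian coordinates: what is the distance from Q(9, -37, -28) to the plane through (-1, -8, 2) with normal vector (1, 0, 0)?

The plane has equation n·(r − (-1, -8, 2)) = 0, i.e. n·r = -1.
n = (1, 0, 0); n·P − (-1) = 10; |n| = 1; distance = 10/1 = 10.

10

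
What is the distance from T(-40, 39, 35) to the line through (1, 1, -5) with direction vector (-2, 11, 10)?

15√5

Direction vector d = (-2, 11, 10).
AP = (-41, 38, 40), and AP × d = (-60, 330, -375).
|AP × d|² = 253125 and |d|² = 225, so the distance is √(253125/225) = √1125 = 15√5.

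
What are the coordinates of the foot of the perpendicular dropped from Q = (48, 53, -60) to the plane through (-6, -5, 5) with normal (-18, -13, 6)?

The perpendicular from Q has direction n = (-18, -13, 6): r = (48, 53, -60) + t(-18, -13, 6).
Substitute into the plane: n·(Q + tn) = 203 gives -1913 + 529t = 203, so t = 4.
Foot = (48, 53, -60) + 4·(-18, -13, 6) = (-24, 1, -36).

(-24, 1, -36)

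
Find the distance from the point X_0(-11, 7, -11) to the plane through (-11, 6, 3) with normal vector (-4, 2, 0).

√5/5

The plane has equation n·(r − (-11, 6, 3)) = 0, i.e. n·r = 56.
Then n·(-11, 7, -11) - 56 = 2.
|n| = √(16 + 4 + 0) = 2√5, so the distance is |2|/(2√5) = √5/5.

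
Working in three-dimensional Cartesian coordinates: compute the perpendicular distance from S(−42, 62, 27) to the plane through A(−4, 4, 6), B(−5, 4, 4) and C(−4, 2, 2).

19/3

AB = (−1, 0, −2) and AC = (0, −2, −4), so a normal is n = AB × AC = (−4, −4, 2).
Then n·(−42, 62, 27) − 12 = −38.
|n| = √(16 + 16 + 4) = 6, so the distance is |-38|/6 = 19/3.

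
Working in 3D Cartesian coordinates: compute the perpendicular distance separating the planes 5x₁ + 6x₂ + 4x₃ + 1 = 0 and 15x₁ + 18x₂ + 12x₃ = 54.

Divide the second equation by 3 to match normals: 5x₁ + 6x₂ + 4x₃ = 18.
With common normal n = (5, 6, 4) (|n| = √77), the distance is |(-1) − 18|/|n| = 19/√77.

19/√77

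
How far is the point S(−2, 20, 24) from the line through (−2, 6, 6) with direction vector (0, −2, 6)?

6√10

Direction vector d = (0, −2, 6).
AP = (0, 14, 18); AP·d = 80, |AP|² = 520, |d|² = 40.
distance² = |AP|² − (AP·d)²/|d|² = 520 − 6400/40 = 360, so the distance is 6√10.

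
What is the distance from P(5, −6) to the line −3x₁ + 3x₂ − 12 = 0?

15/√2

The normal to the line is n = (−3, 3) with |n| = 3√2.
|n·P − 12| = |-33 − 12| = 45, so the distance is 45/(3√2) = 15√2/2.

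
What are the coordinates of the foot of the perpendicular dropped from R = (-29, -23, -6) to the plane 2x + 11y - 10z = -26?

The perpendicular from R has direction n = (2, 11, -10): r = (-29, -23, -6) + λ(2, 11, -10).
Substitute into the plane: n·(R + λn) = -26 gives -251 + 225λ = -26, so λ = 1.
Foot = (-29, -23, -6) + 1·(2, 11, -10) = (-27, -12, -16).

(-27, -12, -16)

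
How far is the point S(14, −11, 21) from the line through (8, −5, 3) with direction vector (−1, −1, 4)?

6√3

Direction vector d = (−1, −1, 4).
AP = (6, −6, 18); AP·d = 72, |AP|² = 396, |d|² = 18.
distance² = |AP|² − (AP·d)²/|d|² = 396 − 5184/18 = 108, so the distance is 6√3.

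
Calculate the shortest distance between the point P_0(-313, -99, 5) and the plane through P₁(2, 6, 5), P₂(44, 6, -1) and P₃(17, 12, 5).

P₁P₂ = (42, 0, -6) and P₁P₃ = (15, 6, 0), so a normal is n = P₁P₂ × P₁P₃ = (36, -90, 252).
Then n·(-313, -99, 5) - 792 = -1890.
|n| = √(1296 + 8100 + 63504) = 270, so the distance is |-1890|/270 = 7.

7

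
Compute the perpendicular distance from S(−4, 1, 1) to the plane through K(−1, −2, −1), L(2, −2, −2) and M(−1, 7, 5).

KL = (3, 0, −1) and KM = (0, 9, 6), so a normal is n = KL × KM = (9, −18, 27).
Then n·(−4, 1, 1) − 0 = −27.
|n| = √(81 + 324 + 729) = 9√14, so the distance is |-27|/(9√14) = 3√14/14.

3√14/14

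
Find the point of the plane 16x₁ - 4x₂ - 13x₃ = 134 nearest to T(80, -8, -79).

The perpendicular from T has direction n = (16, -4, -13): r = (80, -8, -79) + λ(16, -4, -13).
Substitute into the plane: n·(T + λn) = 134 gives 2339 + 441λ = 134, so λ = -5.
Foot = (80, -8, -79) + (-5)·(16, -4, -13) = (0, 12, -14).

(0, 12, -14)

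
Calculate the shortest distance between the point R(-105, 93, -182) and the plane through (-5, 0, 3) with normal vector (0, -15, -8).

5

The plane has equation n·(r − (-5, 0, 3)) = 0, i.e. n·r = -24.
Then n·(-105, 93, -182) - (-24) = 85.
|n| = √(0 + 225 + 64) = 17, so the distance is |85|/17 = 5.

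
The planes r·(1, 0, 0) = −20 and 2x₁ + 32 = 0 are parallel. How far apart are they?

Divide the second equation by 2 to match normals: x₁ = -16.
Both planes have normal n = (1, 0, 0), |n| = 1. Any point on the first plane is at distance |(-16) − (-20)|/|n| = 4/1 = 4 from the second.

4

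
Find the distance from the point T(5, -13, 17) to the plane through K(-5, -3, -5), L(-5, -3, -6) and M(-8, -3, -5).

10

KL = (0, 0, -1) and KM = (-3, 0, 0), so a normal is n = KL × KM = (0, 3, 0).
Then n·(5, -13, 17) - (-9) = -30.
|n| = √(0 + 9 + 0) = 3, so the distance is |-30|/3 = 10.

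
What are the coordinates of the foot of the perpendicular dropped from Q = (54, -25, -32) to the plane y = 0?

The perpendicular from Q has direction n = (0, 1, 0): r = (54, -25, -32) + μ(0, 1, 0).
Substitute into the plane: n·(Q + μn) = 0 gives -25 + 1μ = 0, so μ = 25.
Foot = (54, -25, -32) + 25·(0, 1, 0) = (54, 0, -32).

(54, 0, -32)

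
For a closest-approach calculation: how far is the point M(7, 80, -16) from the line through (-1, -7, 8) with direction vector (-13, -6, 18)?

Direction vector d = (-13, -6, 18).
AP = (8, 87, -24); AP·d = -1058, |AP|² = 8209, |d|² = 529.
distance² = |AP|² − (AP·d)²/|d|² = 8209 − 1119364/529 = 6093, so the distance is 3√677.

3√677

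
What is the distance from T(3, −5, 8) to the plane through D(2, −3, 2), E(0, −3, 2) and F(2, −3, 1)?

2

DE = (−2, 0, 0) and DF = (0, 0, −1), so a normal is n = DE × DF = (0, −2, 0).
Then n·(3, −5, 8) − 6 = 4.
|n| = √(0 + 4 + 0) = 2, so the distance is |4|/2 = 2.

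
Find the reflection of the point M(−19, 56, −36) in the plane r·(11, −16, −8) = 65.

n = (11, −16, −8), |n|² = 441, n·M − 65 = -882, so t = -882/441 = -2.
Foot F = M − (-2)·n = (3, 24, −52); the reflection is 2F − M = (25, −8, −68).

(25, -8, -68)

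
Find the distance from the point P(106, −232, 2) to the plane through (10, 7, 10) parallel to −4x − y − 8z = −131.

Parallel planes share the normal n = (−4, −1, −8); since (10, 7, 10) lies on the plane, its equation is −4x − y − 8z = -127.
Then n·(106, −232, 2) − (−127) = −81.
|n| = √(16 + 1 + 64) = 9, so the distance is |-81|/9 = 9.

9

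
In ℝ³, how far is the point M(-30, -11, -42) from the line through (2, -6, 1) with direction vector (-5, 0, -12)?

√194

Direction vector d = (-5, 0, -12).
AP = (-32, -5, -43), and AP × d = (60, -169, -25).
|AP × d|² = 32786 and |d|² = 169, so the distance is √(32786/169) = √194.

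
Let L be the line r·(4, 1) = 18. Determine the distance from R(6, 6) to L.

12/√17

The normal to the line is n = (4, 1) with |n| = √17.
|n·R − 18| = |30 − 18| = 12, so the distance is 12/√17 = 12√17/17.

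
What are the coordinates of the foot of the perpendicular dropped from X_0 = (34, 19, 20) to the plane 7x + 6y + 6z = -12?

The perpendicular from X_0 has direction n = (7, 6, 6): r = (34, 19, 20) + μ(7, 6, 6).
Substitute into the plane: n·(X_0 + μn) = -12 gives 472 + 121μ = -12, so μ = -4.
Foot = (34, 19, 20) + (-4)·(7, 6, 6) = (6, -5, -4).

(6, -5, -4)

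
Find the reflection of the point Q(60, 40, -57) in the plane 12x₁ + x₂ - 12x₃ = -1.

With n = (12, 1, -12), the signed offset is (n·Q − (-1))/|n|² = 1445/289 = 5.
Q' = Q − 2t·n = (60, 40, -57) − 10·(12, 1, -12) = (-60, 30, 63).

(-60, 30, 63)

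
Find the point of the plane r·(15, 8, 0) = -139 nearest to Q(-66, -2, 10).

(-21, 22, 10)

n = (15, 8, 0), |n|² = 289, and n·Q − (-139) = -867.
t = -867/289 = -3, so the foot is Q − t·n = (-66, -2, 10) − (-3)·(15, 8, 0) = (-21, 22, 10).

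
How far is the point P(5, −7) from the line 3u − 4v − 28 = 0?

d = |3·5 + (-4)·(-7) − 28| / √(9 + 16) = |15|/5 = 3.

3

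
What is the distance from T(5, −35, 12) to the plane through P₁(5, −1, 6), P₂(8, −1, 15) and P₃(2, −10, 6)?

P₁P₂ = (3, 0, 9) and P₁P₃ = (−3, −9, 0), so a normal is n = P₁P₂ × P₁P₃ = (81, −27, −27).
n = (81, −27, −27); n·P − 270 = 756; |n| = 27√11; distance = 756/(27√11) = 28/√11.

28/√11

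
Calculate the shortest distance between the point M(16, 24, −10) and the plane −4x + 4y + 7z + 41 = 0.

Normal vector n = (−4, 4, 7), and n·(16, 24, −10) − (−41) = 3.
|n| = √(16 + 16 + 49) = 9, so the distance is |3|/9 = 1/3.

1/3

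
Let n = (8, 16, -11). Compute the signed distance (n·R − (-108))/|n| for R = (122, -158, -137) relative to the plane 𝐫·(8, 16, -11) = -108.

3

n·R − (-108) = 63.
|n| = 21, so the signed distance is 63/21 = 3.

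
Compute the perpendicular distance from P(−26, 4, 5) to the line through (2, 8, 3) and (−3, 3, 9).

A direction vector is d = (−5, −5, 6).
AP = (−28, −4, 2); AP·d = 172, |AP|² = 804, |d|² = 86.
distance² = |AP|² − (AP·d)²/|d|² = 804 − 29584/86 = 460, so the distance is 2√115.

2√115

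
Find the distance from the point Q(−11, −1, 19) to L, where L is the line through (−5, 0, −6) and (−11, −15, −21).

A direction vector is d = (−6, −15, −15).
AP = (−6, −1, 25), and AP × d = (390, −240, 84).
|AP × d|² = 216756 and |d|² = 486, so the distance is √(216756/486) = √446.

√446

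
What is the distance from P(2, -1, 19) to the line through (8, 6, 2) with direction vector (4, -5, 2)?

Direction vector d = (4, -5, 2).
AP = (-6, -7, 17); AP·d = 45, |AP|² = 374, |d|² = 45.
distance² = |AP|² − (AP·d)²/|d|² = 374 − 2025/45 = 329, so the distance is √329.

√329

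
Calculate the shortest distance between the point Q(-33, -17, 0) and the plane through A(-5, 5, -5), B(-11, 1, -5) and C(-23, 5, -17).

AB = (-6, -4, 0) and AC = (-18, 0, -12), so a normal is n = AB × AC = (48, -72, -72).
n = (48, -72, -72); n·P − (-240) = -120; |n| = 24√22; distance = 120/(24√22) = 5√22/22.

5/√22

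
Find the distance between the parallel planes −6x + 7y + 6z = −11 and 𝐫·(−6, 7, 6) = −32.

With common normal n = (−6, 7, 6) (|n| = 11), the distance is |(-11) − (-32)|/|n| = 21/11.

21/11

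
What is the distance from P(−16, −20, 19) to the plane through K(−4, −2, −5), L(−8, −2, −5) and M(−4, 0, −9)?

KL = (−4, 0, 0) and KM = (0, 2, −4), so a normal is n = KL × KM = (0, −16, −8).
Then n·(−16, −20, 19) − 72 = 96.
|n| = √(0 + 256 + 64) = 8√5, so the distance is |96|/(8√5) = 12/√5.

12√5/5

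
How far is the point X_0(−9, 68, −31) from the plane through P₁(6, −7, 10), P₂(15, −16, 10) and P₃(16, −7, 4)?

P₁P₂ = (9, −9, 0) and P₁P₃ = (10, 0, −6), so a normal is n = P₁P₂ × P₁P₃ = (54, 54, 90).
Then n·(−9, 68, −31) − 846 = −450.
|n| = √(2916 + 2916 + 8100) = 18√43, so the distance is |-450|/(18√43) = 25/√43.

25/√43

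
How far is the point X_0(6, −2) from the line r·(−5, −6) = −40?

The normal to the line is n = (−5, −6) with |n| = √61.
|n·X_0 − (-40)| = |-18 − (-40)| = 22, so the distance is 22/√61.

22/√61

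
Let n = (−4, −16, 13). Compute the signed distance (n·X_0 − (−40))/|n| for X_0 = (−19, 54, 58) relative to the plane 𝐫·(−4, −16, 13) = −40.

n·X_0 − (-40) = 6.
|n| = 21, so the signed distance is 6/21 = 2/7.

2/7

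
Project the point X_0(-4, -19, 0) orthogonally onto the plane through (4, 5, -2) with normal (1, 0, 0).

(4, -19, 0)

n = (1, 0, 0), |n|² = 1, and n·X_0 − 4 = -8.
t = -8/1 = -8, so the foot is X_0 − t·n = (-4, -19, 0) − (-8)·(1, 0, 0) = (4, -19, 0).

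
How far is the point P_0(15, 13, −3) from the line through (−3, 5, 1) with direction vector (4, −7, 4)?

2√101

Direction vector d = (4, −7, 4).
AP = (18, 8, −4); AP·d = 0, |AP|² = 404, |d|² = 81.
distance² = |AP|² − (AP·d)²/|d|² = 404 − 0/81 = 404, so the distance is 2√101.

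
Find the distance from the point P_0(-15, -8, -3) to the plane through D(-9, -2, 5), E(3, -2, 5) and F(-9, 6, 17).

DE = (12, 0, 0) and DF = (0, 8, 12), so a normal is n = DE × DF = (0, -144, 96).
n = (0, -144, 96); n·P − 768 = 96; |n| = 48√13; distance = 96/(48√13) = 2/√13.

2/√13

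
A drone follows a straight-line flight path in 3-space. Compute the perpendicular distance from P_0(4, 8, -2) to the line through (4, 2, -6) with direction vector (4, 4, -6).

Direction vector d = (4, 4, -6).
AP = (0, 6, 4), and AP × d = (-52, 16, -24).
|AP × d|² = 3536 and |d|² = 68, so the distance is √(3536/68) = √52 = 2√13.

2√13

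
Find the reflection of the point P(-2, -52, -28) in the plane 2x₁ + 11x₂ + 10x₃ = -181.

(10, 14, 32)

n = (2, 11, 10), |n|² = 225, n·P − (-181) = -675, so t = -675/225 = -3.
Foot F = P − (-3)·n = (4, -19, 2); the reflection is 2F − P = (10, 14, 32).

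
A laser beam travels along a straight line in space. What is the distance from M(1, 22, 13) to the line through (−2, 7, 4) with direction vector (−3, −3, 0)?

3√17

Direction vector d = (−3, −3, 0).
AP = (3, 15, 9), and AP × d = (27, −27, 36).
|AP × d|² = 2754 and |d|² = 18, so the distance is √(2754/18) = √153 = 3√17.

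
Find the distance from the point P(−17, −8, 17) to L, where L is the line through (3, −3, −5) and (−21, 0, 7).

6√5

A direction vector is d = (−24, 3, 12).
AP = (−20, −5, 22), and AP × d = (−126, −288, −180).
|AP × d|² = 131220 and |d|² = 729, so the distance is √(131220/729) = √180 = 6√5.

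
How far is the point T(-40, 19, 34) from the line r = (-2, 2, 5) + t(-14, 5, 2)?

Direction vector d = (-14, 5, 2).
AP = (-38, 17, 29); AP·d = 675, |AP|² = 2574, |d|² = 225.
distance² = |AP|² − (AP·d)²/|d|² = 2574 − 455625/225 = 549, so the distance is 3√61.

3√61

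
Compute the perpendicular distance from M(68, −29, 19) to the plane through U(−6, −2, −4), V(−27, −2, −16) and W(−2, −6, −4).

3

UV = (−21, 0, −12) and UW = (4, −4, 0), so a normal is n = UV × UW = (−48, −48, 84).
d = |(-48)·68 + (-48)·(-29) + 84·19 − 48| / √(2304 + 2304 + 7056) = |-324| / 108 = 3.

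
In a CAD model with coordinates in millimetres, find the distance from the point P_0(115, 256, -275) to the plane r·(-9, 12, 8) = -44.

7

d = |(-9)·115 + 12·256 + 8·(-275) − (-44)| / √(81 + 144 + 64) = |-119| / 17 = 7.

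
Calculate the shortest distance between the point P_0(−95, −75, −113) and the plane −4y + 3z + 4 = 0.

7

n = (0, −4, 3); n·P − (-4) = -35; |n| = 5; distance = 35/5 = 7.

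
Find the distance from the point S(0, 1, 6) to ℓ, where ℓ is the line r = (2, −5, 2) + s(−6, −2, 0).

Direction vector d = (−6, −2, 0).
AP = (−2, 6, 4), and AP × d = (8, −24, 40).
|AP × d|² = 2240 and |d|² = 40, so the distance is √(2240/40) = √56 = 2√14.

2√14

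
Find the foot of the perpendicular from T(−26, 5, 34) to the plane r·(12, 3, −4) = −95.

The perpendicular from T has direction n = (12, 3, −4): r = (−26, 5, 34) + t(12, 3, −4).
Substitute into the plane: n·(T + tn) = -95 gives -433 + 169t = -95, so t = 2.
Foot = (−26, 5, 34) + 2·(12, 3, −4) = (−2, 11, 26).

(-2, 11, 26)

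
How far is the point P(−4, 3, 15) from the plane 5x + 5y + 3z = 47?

7/√59

Normal vector n = (5, 5, 3), and n·(−4, 3, 15) − 47 = −7.
|n| = √(25 + 25 + 9) = √59, so the distance is |-7|/√59 = 7/√59.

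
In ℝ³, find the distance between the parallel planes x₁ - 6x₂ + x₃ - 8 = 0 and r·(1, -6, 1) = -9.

Both planes have normal n = (1, -6, 1), |n| = √38. Any point on the first plane is at distance |(-9) − 8|/|n| = 17/√38 = 17√38/38 from the second.

17√38/38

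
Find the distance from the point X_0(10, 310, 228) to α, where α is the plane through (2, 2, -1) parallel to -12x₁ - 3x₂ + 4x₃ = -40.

Parallel planes share the normal n = (-12, -3, 4); since (2, 2, -1) lies on the plane, its equation is -12x₁ - 3x₂ + 4x₃ = -34.
n = (-12, -3, 4); n·P − (-34) = -104; |n| = 13; distance = 104/13 = 8.

8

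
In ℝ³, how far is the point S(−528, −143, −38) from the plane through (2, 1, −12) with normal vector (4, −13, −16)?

8

The plane has equation n·(r − (2, 1, −12)) = 0, i.e. n·r = 187.
n = (4, −13, −16); n·P − 187 = 168; |n| = 21; distance = 168/21 = 8.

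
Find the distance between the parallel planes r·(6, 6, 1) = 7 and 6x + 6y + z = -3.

Both planes have normal n = (6, 6, 1), |n| = √73. Any point on the first plane is at distance |(-3) − 7|/|n| = 10/√73 = 10√73/73 from the second.

10√73/73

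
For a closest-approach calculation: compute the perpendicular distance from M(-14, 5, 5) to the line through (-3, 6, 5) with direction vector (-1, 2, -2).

Direction vector d = (-1, 2, -2).
AP = (-11, -1, 0); AP·d = 9, |AP|² = 122, |d|² = 9.
distance² = |AP|² − (AP·d)²/|d|² = 122 − 81/9 = 113, so the distance is √113.

√113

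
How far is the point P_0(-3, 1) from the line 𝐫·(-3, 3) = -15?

The normal to the line is n = (-3, 3) with |n| = 3√2.
|n·P_0 − (-15)| = |12 − (-15)| = 27, so the distance is 27/(3√2) = 9√2/2.

9/√2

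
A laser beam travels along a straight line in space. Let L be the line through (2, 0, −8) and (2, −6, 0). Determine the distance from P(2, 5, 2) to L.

A direction vector is d = (0, −6, 8).
AP = (0, 5, 10); AP·d = 50, |AP|² = 125, |d|² = 100.
distance² = |AP|² − (AP·d)²/|d|² = 125 − 2500/100 = 100, so the distance is 10.

10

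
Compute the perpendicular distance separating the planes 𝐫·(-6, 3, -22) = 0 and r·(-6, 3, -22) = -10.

10/23

Both planes have normal n = (-6, 3, -22), |n| = 23. Any point on the first plane is at distance |(-10) − 0|/|n| = 10/23 from the second.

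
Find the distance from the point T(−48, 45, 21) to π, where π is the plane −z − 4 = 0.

25

Normal vector n = (0, 0, −1), and n·(−48, 45, 21) − 4 = −25.
|n| = √(0 + 0 + 1) = 1, so the distance is |-25|/1 = 25.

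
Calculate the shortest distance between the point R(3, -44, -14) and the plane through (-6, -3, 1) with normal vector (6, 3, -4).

9√61/61

The plane has equation n·(r − (-6, -3, 1)) = 0, i.e. n·r = -49.
d = |6·3 + 3·(-44) + (-4)·(-14) − (-49)| / √(36 + 9 + 16) = |-9| / √61 = 9√61/61.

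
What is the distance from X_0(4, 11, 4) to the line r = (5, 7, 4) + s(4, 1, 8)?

Direction vector d = (4, 1, 8).
AP = (−1, 4, 0); AP·d = 0, |AP|² = 17, |d|² = 81.
distance² = |AP|² − (AP·d)²/|d|² = 17 − 0/81 = 17, so the distance is √17.

√17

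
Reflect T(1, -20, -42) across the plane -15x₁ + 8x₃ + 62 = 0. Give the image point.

(-29, -20, -26)

With n = (-15, 0, 8), the signed offset is (n·T − (-62))/|n|² = -289/289 = -1.
T' = T − 2t·n = (1, -20, -42) − (-2)·(-15, 0, 8) = (-29, -20, -26).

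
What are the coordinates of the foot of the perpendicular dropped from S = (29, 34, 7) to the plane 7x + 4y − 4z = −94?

(-6, 14, 27)

The perpendicular from S has direction n = (7, 4, −4): r = (29, 34, 7) + λ(7, 4, −4).
Substitute into the plane: n·(S + λn) = -94 gives 311 + 81λ = -94, so λ = -5.
Foot = (29, 34, 7) + (-5)·(7, 4, −4) = (−6, 14, 27).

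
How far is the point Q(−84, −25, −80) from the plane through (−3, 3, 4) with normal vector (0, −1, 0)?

28

The plane has equation n·(r − (−3, 3, 4)) = 0, i.e. n·r = -3.
d = |(-1)·(-25) − (-3)| / √(0 + 1 + 0) = |28| / 1 = 28.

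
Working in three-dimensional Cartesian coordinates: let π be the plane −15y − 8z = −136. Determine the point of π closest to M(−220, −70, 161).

The perpendicular from M has direction n = (0, −15, −8): r = (−220, −70, 161) + t(0, −15, −8).
Substitute into the plane: n·(M + tn) = -136 gives -238 + 289t = -136, so t = 6/17.
Foot = (−220, −70, 161) + (6/17)·(0, −15, −8) = (−220, −1280/17, 2689/17).

(-220, -1280/17, 2689/17)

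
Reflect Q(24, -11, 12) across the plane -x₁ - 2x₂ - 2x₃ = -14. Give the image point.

n = (-1, -2, -2), |n|² = 9, n·Q − (-14) = -12, so t = -12/9 = -4/3.
Foot F = Q − (-4/3)·n = (68/3, -41/3, 28/3); the reflection is 2F − Q = (64/3, -49/3, 20/3).

(64/3, -49/3, 20/3)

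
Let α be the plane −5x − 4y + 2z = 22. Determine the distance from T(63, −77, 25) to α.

7/√5

n = (−5, −4, 2); n·P − 22 = 21; |n| = 3√5; distance = 21/(3√5) = 7√5/5.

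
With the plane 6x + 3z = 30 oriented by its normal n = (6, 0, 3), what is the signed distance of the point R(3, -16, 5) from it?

n·R − 30 = 3.
|n| = 3√5, so the signed distance is 1/√5.

1/√5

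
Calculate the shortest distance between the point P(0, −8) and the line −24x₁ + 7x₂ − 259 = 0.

The normal to the line is n = (−24, 7) with |n| = 25.
|n·P − 259| = |-56 − 259| = 315, so the distance is 315/25 = 63/5.

63/5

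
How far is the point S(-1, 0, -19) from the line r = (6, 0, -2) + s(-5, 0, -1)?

Direction vector d = (-5, 0, -1).
AP = (-7, 0, -17); AP·d = 52, |AP|² = 338, |d|² = 26.
distance² = |AP|² − (AP·d)²/|d|² = 338 − 2704/26 = 234, so the distance is 3√26.

3√26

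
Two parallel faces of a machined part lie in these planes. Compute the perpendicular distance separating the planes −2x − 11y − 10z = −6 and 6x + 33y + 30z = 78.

4/3

Divide the second equation by -3 to match normals: −2x − 11y − 10z = -26.
With common normal n = (−2, −11, −10) (|n| = 15), the distance is |(-6) − (-26)|/|n| = 20/15 = 4/3.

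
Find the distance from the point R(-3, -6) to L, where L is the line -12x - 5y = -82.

The normal to the line is n = (-12, -5) with |n| = 13.
|n·R − (-82)| = |66 − (-82)| = 148, so the distance is 148/13.

148/13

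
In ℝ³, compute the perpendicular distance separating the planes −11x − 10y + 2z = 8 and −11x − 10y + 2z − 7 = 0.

With common normal n = (−11, −10, 2) (|n| = 15), the distance is |8 − 7|/|n| = 1/15.

1/15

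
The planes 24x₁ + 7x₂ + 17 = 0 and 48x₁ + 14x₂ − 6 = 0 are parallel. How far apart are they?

4/5

Divide the second equation by 2 to match normals: 24x₁ + 7x₂ = 3.
With common normal n = (24, 7, 0) (|n| = 25), the distance is |(-17) − 3|/|n| = 20/25 = 4/5.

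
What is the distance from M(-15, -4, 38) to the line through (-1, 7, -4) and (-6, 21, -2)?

√2081

A direction vector is d = (-5, 14, 2).
AP = (-14, -11, 42), and AP × d = (-610, -182, -251).
|AP × d|² = 468225 and |d|² = 225, so the distance is √(468225/225) = √2081.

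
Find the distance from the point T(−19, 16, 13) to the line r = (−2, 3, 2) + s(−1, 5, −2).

3√51

Direction vector d = (−1, 5, −2).
AP = (−17, 13, 11); AP·d = 60, |AP|² = 579, |d|² = 30.
distance² = |AP|² − (AP·d)²/|d|² = 579 − 3600/30 = 459, so the distance is 3√51.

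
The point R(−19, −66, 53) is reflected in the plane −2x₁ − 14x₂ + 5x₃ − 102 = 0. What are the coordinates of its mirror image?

n = (−2, −14, 5), |n|² = 225, n·R − 102 = 1125, so t = 1125/225 = 5.
Foot F = R − 5·n = (−9, 4, 28); the reflection is 2F − R = (1, 74, 3).

(1, 74, 3)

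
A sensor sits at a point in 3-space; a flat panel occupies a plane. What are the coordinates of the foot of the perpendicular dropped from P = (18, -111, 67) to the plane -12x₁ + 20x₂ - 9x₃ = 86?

The perpendicular from P has direction n = (-12, 20, -9): r = (18, -111, 67) + μ(-12, 20, -9).
Substitute into the plane: n·(P + μn) = 86 gives -3039 + 625μ = 86, so μ = 5.
Foot = (18, -111, 67) + 5·(-12, 20, -9) = (-42, -11, 22).

(-42, -11, 22)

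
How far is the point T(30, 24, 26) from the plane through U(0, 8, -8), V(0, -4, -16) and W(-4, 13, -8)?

UV = (0, -12, -8) and UW = (-4, 5, 0), so a normal is n = UV × UW = (40, 32, -48).
d = |40·30 + 32·24 + (-48)·26 − 640| / √(1600 + 1024 + 2304) = |80| / (8√77) = 10√77/77.

10√77/77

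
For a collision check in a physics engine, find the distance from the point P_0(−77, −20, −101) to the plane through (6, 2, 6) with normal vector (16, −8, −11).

The plane has equation n·(r − (6, 2, 6)) = 0, i.e. n·r = 14.
n = (16, −8, −11); n·P − 14 = 25; |n| = 21; distance = 25/21.

25/21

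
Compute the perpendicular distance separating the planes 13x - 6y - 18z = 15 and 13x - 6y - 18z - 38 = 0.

With common normal n = (13, -6, -18) (|n| = 23), the distance is |15 − 38|/|n| = 23/23 = 1.

1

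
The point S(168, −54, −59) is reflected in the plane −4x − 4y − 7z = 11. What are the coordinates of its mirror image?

n = (−4, −4, −7), |n|² = 81, n·S − 11 = -54, so t = -54/81 = -2/3.
Foot F = S − (-2/3)·n = (496/3, −170/3, −191/3); the reflection is 2F − S = (488/3, −178/3, −205/3).

(488/3, -178/3, -205/3)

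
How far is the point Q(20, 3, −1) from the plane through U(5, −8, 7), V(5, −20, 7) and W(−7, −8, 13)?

UV = (0, −12, 0) and UW = (−12, 0, 6), so a normal is n = UV × UW = (−72, 0, −144).
d = |(-72)·20 + (-144)·(-1) − (-1368)| / √(5184 + 0 + 20736) = |72| / (72√5) = √5/5.

1/√5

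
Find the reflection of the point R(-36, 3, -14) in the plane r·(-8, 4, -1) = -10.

n = (-8, 4, -1), |n|² = 81, n·R − (-10) = 324, so t = 324/81 = 4.
Foot F = R − 4·n = (-4, -13, -10); the reflection is 2F − R = (28, -29, -6).

(28, -29, -6)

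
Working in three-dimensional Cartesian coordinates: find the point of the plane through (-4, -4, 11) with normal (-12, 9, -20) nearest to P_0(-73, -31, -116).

(-13, -76, -16)

n = (-12, 9, -20), |n|² = 625, and n·P_0 − (-208) = 3125.
t = 3125/625 = 5, so the foot is P_0 − t·n = (-73, -31, -116) − 5·(-12, 9, -20) = (-13, -76, -16).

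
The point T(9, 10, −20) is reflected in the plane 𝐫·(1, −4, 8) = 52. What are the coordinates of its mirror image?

(15, -14, 28)

n = (1, −4, 8), |n|² = 81, n·T − 52 = -243, so t = -243/81 = -3.
Foot F = T − (-3)·n = (12, −2, 4); the reflection is 2F − T = (15, −14, 28).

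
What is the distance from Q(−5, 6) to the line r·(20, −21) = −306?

80/29

d = |20·(-5) + (-21)·6 − (-306)| / √(400 + 441) = |80|/29 = 80/29.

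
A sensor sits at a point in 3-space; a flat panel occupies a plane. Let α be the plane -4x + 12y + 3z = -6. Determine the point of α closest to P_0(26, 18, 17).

(30, 6, 14)

n = (-4, 12, 3), |n|² = 169, and n·P_0 − (-6) = 169.
t = 169/169 = 1, so the foot is P_0 − t·n = (26, 18, 17) − 1·(-4, 12, 3) = (30, 6, 14).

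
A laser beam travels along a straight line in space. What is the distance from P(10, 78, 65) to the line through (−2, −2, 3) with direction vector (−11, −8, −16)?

14√17

Direction vector d = (−11, −8, −16).
AP = (12, 80, 62), and AP × d = (−784, −490, 784).
|AP × d|² = 1469412 and |d|² = 441, so the distance is √(1469412/441) = √3332 = 14√17.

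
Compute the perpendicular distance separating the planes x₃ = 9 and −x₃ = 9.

18

Divide the second equation by -1 to match normals: x₃ = -9.
Both planes have normal n = (0, 0, 1), |n| = 1. Any point on the first plane is at distance |(-9) − 9|/|n| = 18/1 = 18 from the second.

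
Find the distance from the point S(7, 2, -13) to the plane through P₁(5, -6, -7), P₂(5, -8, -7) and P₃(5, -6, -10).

2

P₁P₂ = (0, -2, 0) and P₁P₃ = (0, 0, -3), so a normal is n = P₁P₂ × P₁P₃ = (6, 0, 0).
d = |6·7 − 30| / √(36 + 0 + 0) = |12| / 6 = 2.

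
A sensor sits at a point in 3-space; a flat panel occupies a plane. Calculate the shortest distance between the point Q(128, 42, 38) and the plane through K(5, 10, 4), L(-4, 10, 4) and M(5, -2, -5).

KL = (-9, 0, 0) and KM = (0, -12, -9), so a normal is n = KL × KM = (0, -81, 108).
Then n·(128, 42, 38) - (-378) = 1080.
|n| = √(0 + 6561 + 11664) = 135, so the distance is |1080|/135 = 8.

8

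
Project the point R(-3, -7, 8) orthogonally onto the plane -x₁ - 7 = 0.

The perpendicular from R has direction n = (-1, 0, 0): r = (-3, -7, 8) + t(-1, 0, 0).
Substitute into the plane: n·(R + tn) = 7 gives 3 + 1t = 7, so t = 4.
Foot = (-3, -7, 8) + 4·(-1, 0, 0) = (-7, -7, 8).

(-7, -7, 8)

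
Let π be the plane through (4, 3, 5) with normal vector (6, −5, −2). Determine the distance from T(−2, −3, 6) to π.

8√65/65

The plane has equation n·(r − (4, 3, 5)) = 0, i.e. n·r = -1.
d = |6·(-2) + (-5)·(-3) + (-2)·6 − (-1)| / √(36 + 25 + 4) = |-8| / √65 = 8/√65.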